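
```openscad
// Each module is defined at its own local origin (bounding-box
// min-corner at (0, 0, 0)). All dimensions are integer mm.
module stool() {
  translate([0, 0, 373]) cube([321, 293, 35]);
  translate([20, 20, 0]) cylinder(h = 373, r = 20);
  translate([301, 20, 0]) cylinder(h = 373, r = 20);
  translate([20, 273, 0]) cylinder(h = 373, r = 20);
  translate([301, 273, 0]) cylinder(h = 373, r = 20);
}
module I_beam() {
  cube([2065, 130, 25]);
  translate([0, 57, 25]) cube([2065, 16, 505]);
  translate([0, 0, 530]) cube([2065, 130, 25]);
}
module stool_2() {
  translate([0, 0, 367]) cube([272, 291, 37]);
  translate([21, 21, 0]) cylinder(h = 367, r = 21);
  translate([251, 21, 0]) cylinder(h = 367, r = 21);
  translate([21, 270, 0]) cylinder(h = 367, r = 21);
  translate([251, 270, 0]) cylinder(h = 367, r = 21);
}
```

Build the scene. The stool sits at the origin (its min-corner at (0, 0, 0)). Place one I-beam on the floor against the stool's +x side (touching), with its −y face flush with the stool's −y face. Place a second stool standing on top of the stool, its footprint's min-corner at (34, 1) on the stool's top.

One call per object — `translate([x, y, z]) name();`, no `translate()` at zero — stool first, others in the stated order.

stool();
translate([321, 0, 0]) I_beam();
translate([34, 1, 408]) stool_2();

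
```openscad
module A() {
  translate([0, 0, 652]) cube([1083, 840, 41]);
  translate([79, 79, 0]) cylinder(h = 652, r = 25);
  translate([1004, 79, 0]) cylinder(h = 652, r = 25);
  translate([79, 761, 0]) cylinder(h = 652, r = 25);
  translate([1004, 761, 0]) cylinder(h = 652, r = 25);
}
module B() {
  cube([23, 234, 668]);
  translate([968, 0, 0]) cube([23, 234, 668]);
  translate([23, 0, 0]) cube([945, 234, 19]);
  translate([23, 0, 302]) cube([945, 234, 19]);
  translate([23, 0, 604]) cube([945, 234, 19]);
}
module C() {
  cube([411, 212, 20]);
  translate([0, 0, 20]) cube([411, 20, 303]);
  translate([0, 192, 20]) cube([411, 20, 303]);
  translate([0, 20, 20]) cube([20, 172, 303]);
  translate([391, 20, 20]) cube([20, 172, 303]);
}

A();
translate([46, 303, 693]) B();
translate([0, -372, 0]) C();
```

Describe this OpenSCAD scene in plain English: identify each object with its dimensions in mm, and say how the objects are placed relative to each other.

A is a table: top 1083 mm (x) × 840 mm (y), 41 mm thick, upper face at z = 693 mm, on four round legs of 50 mm diameter, each leg's bounding box inset 54 mm from the nearest pair of top edges, running from z = 0 to the bottom of the top.

B is a bookshelf 991 mm wide overall, 234 mm deep and 668 mm tall. The two sides are 23 mm thick vertical panels. 3 horizontal shelves of 19 mm thickness span between the inner faces of the sides; the lowest shelf sits on the floor and shelves are stacked with a clear vertical gap of 283 mm between each pair.

C is an open storage box with external size 411×212×323 mm and wall thickness 20 mm (the base is also 20 mm thick). The base covers the whole footprint; the four walls stand on the base, with the y-facing walls full-width and the x-facing walls fitting between their inner faces.

The bookshelf is on top of the table, centred. The open box is on the floor beside the table on its −y side.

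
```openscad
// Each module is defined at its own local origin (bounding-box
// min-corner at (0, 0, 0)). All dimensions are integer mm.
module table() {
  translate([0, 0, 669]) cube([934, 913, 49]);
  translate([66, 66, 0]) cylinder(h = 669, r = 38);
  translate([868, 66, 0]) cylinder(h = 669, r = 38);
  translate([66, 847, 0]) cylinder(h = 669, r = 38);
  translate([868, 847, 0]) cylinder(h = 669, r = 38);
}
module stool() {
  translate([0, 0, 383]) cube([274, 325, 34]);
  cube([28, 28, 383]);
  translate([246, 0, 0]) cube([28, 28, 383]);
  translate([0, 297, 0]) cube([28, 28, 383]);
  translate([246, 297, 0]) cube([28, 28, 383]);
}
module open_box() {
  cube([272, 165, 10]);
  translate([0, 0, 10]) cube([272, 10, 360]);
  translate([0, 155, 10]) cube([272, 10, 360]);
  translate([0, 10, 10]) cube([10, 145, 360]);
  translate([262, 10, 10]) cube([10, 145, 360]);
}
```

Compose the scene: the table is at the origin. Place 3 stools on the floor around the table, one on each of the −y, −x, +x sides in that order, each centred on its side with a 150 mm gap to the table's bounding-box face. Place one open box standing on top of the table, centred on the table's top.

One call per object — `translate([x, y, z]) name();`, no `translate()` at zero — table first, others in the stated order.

table();
translate([330, -475, 0]) stool();
translate([-424, 294, 0]) stool();
translate([1084, 294, 0]) stool();
translate([331, 374, 718]) open_box();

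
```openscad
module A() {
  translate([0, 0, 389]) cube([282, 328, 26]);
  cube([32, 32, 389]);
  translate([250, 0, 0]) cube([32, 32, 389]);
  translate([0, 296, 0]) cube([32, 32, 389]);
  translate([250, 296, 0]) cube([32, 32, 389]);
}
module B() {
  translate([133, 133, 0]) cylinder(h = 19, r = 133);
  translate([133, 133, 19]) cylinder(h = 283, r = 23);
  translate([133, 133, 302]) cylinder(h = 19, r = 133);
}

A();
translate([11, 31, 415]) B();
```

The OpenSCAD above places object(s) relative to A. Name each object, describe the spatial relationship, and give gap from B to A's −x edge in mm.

A is a stool. B is a spool. The spool is on top of the stool. The gap from the spool to the stool's −x edge is 11 mm.

The spool's min-x is at 11; the stool's min-x is 0; gap = 11 mm.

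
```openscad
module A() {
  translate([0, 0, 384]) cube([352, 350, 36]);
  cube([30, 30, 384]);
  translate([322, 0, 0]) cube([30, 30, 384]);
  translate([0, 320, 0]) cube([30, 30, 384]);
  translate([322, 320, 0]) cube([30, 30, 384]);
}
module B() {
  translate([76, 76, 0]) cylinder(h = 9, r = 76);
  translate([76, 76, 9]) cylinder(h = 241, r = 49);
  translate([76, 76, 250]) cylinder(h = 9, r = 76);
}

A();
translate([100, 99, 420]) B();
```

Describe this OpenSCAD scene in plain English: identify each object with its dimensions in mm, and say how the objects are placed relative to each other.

A is a simple wooden stool: a rectangular seat 352 mm (x) by 350 mm (y), 36 mm thick, top face at z = 420 mm, on four square legs, each 30×30 mm in cross-section. The legs rest on z = 0, each flush with a corner of the seat.

B is a spool: two coaxial disc flanges of radius 76 mm and thickness 9 mm, joined by a core cylinder of radius 49 mm and height 241 mm. The lower flange rests on z = 0 and the three cylinders share a vertical axis.

The spool is on top of the stool, centred.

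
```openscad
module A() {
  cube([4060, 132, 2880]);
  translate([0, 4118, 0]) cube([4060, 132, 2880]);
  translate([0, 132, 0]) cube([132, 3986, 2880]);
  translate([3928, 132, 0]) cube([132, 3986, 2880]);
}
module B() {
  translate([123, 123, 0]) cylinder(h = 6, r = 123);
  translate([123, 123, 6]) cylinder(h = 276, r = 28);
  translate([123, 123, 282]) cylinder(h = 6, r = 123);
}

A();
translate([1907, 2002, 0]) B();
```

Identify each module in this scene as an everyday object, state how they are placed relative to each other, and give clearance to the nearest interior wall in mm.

A is a house frame. B is a spool. The spool sits inside the house frame, centred. The clearance to the nearest interior wall is 1775 mm.

Clearances: x = 1775, y = 1870; minimum 1775 mm.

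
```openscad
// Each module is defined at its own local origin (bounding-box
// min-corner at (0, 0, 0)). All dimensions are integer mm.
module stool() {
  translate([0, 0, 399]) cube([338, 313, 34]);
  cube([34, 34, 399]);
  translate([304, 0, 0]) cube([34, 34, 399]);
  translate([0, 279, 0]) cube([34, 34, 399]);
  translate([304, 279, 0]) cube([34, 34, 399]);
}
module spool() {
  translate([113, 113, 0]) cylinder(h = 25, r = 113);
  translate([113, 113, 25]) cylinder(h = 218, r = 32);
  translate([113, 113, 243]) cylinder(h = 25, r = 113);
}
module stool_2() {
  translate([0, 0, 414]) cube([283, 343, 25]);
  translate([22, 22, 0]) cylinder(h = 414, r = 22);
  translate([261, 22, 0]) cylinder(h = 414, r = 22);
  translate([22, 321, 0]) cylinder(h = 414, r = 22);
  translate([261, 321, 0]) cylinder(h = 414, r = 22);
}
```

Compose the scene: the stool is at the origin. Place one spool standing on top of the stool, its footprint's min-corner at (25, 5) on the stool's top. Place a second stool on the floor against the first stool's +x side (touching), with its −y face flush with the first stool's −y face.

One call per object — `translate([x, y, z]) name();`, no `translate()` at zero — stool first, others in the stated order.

stool();
translate([25, 5, 433]) spool();
translate([338, 0, 0]) stool_2();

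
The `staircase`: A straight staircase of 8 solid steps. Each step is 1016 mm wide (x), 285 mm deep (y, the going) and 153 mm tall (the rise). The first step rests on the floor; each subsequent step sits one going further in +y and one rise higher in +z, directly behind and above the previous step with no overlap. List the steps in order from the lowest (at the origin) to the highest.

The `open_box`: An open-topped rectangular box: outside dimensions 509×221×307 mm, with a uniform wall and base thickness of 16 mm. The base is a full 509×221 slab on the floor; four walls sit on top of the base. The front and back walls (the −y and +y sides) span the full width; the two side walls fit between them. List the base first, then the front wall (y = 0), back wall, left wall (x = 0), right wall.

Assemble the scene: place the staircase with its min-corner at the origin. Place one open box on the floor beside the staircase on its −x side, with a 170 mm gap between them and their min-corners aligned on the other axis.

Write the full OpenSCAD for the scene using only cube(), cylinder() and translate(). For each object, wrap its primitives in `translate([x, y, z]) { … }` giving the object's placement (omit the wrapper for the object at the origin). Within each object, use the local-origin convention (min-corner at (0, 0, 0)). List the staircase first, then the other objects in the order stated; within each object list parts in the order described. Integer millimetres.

cube([1016, 285, 153]);
translate([0, 285, 153]) cube([1016, 285, 153]);
translate([0, 570, 306]) cube([1016, 285, 153]);
translate([0, 855, 459]) cube([1016, 285, 153]);
translate([0, 1140, 612]) cube([1016, 285, 153]);
translate([0, 1425, 765]) cube([1016, 285, 153]);
translate([0, 1710, 918]) cube([1016, 285, 153]);
translate([0, 1995, 1071]) cube([1016, 285, 153]);
translate([-679, 0, 0]) {
  cube([509, 221, 16]);
  translate([0, 0, 16]) cube([509, 16, 291]);
  translate([0, 205, 16]) cube([509, 16, 291]);
  translate([0, 16, 16]) cube([16, 189, 291]);
  translate([493, 16, 16]) cube([16, 189, 291]);
}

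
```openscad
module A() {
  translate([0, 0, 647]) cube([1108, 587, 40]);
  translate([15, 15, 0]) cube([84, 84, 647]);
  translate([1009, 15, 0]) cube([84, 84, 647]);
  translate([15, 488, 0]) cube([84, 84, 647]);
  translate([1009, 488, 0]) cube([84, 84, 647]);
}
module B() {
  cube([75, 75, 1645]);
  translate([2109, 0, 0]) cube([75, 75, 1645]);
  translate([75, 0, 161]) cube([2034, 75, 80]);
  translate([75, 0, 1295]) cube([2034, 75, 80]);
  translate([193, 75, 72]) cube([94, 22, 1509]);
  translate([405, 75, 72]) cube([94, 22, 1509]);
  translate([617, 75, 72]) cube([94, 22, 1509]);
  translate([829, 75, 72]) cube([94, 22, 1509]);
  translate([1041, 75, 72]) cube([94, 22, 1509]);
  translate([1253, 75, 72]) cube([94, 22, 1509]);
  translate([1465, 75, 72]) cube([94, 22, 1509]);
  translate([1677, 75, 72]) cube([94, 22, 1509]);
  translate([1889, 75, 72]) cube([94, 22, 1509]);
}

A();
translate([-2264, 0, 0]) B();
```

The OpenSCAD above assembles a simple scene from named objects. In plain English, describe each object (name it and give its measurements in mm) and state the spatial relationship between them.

A is a table: top 1108 mm (x) × 587 mm (y), 40 mm thick, upper face at z = 687 mm, on four 84×84 mm square legs, each inset 15 mm from the nearest pair of top edges, running from z = 0 to the bottom of the top.

B is a fence section. Two 75×75 mm posts, 1645 mm tall, stand on the floor with a clear span of 2034 mm between their inner faces. Two horizontal rails of 75×80 mm section span the gap between the posts with their undersides at z = 161 mm and z = 1295 mm, flush with the posts' −y face. 9 pickets, each 94 mm wide, 22 mm thick and 1509 mm tall, are fixed to the +y face of the rails with their bottoms at z = 72 mm, evenly spaced across the span with equal gaps (rounded down to the nearest mm) at the −x end and between each pair — any rounding remainder accumulates at the +x end.

The fence section is on the floor beside the table on its −x side.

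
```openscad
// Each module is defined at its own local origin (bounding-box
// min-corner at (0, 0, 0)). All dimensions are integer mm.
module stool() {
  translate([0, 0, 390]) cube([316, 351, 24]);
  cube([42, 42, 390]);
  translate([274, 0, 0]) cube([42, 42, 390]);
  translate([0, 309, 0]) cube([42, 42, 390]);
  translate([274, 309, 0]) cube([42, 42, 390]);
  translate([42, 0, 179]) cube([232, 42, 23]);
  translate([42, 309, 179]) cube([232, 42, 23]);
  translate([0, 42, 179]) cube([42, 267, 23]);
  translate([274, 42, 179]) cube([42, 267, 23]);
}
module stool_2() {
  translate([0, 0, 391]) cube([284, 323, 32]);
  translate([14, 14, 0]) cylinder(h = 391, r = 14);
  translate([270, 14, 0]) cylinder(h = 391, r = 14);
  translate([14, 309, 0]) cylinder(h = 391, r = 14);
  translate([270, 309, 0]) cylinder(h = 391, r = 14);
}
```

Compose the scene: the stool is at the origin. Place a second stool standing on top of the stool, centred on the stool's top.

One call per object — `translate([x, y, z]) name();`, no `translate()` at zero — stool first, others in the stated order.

stool();
translate([16, 14, 414]) stool_2();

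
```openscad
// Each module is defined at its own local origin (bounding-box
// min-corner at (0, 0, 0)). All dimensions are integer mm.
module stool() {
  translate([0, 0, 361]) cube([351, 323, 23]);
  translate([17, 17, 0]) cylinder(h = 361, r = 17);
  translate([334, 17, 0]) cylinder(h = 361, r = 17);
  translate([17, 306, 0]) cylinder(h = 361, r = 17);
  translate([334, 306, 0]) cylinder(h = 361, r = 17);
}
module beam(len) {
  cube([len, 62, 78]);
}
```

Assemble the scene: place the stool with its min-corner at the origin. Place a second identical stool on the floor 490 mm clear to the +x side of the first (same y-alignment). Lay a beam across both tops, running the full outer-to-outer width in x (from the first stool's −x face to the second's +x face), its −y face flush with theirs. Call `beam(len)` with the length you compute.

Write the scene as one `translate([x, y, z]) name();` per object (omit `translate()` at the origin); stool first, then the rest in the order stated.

stool();
translate([841, 0, 0]) stool();
translate([0, 0, 384]) beam(1192);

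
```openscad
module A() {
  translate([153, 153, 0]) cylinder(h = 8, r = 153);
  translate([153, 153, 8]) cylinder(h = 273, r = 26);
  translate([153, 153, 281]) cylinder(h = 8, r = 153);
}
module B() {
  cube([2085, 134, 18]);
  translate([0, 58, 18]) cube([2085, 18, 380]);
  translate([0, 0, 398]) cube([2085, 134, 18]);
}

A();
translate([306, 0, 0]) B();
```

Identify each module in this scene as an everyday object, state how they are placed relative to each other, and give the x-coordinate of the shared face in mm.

The spool's +x face and the I-beam's −x face are both at x = 306 mm.

A is a spool. B is an I-beam. The I-beam is against the spool's +x side, with their −y faces flush. The x-coordinate of the shared face is 306 mm.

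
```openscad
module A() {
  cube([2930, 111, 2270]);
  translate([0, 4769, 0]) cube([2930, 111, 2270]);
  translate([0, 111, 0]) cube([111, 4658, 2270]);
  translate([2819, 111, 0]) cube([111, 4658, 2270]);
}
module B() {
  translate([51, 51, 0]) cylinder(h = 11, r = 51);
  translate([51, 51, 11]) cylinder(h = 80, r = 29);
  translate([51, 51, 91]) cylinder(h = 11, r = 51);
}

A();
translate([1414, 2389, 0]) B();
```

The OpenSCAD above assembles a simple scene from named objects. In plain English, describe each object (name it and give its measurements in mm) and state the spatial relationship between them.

A is the wall frame of a small rectangular building: four walls, each 2270 mm tall and 111 mm thick, enclosing a footprint 2930 mm (x) by 4880 mm (y) outside-to-outside, with no floor or roof. The front and back walls (the −y and +y sides) span the full width; the two side walls fit between them.

B is a spool: two coaxial disc flanges of radius 51 mm and thickness 11 mm, joined by a core cylinder of radius 29 mm and height 80 mm. The lower flange rests on z = 0 and the three cylinders share a vertical axis.

The spool sits inside the house frame, centred.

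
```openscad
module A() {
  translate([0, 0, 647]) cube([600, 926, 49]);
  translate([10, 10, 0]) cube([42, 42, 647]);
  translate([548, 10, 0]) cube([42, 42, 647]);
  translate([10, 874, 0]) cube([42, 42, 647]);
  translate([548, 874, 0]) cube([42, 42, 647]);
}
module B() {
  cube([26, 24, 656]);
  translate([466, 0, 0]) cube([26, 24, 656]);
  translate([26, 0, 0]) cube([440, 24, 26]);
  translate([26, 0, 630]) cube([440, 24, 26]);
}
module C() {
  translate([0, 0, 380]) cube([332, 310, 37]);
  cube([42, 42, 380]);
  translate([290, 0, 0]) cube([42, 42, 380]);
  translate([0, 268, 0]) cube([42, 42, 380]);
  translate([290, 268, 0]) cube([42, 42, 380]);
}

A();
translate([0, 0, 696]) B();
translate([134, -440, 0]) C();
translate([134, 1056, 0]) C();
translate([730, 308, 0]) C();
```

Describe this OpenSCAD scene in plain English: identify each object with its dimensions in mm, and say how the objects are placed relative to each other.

A is a rectangular dining table. The top is 600×926×49 mm with its upper surface at z = 696 mm. It stands on four 42×42 mm square legs, each inset 10 mm from the nearest pair of top edges, running from the floor to the underside of the top.

B is a picture frame with a 440×604 mm rectangular opening (x by z) and a uniform 26 mm border on every side. Frame depth is 24 mm along y. It is built from two vertical stiles running the full outside height and two horizontal rails spanning the gap between the stiles.

C is a four-legged stool. The seat is a 332×310×37 mm slab whose top surface is at z = 417 mm; four square legs, each 42×42 mm in cross-section, run from the floor (z = 0) to the underside of the seat, each flush with a corner of the seat.

The picture frame is on top of the table. Three stools sit around the table at the −y, +y, +x sides.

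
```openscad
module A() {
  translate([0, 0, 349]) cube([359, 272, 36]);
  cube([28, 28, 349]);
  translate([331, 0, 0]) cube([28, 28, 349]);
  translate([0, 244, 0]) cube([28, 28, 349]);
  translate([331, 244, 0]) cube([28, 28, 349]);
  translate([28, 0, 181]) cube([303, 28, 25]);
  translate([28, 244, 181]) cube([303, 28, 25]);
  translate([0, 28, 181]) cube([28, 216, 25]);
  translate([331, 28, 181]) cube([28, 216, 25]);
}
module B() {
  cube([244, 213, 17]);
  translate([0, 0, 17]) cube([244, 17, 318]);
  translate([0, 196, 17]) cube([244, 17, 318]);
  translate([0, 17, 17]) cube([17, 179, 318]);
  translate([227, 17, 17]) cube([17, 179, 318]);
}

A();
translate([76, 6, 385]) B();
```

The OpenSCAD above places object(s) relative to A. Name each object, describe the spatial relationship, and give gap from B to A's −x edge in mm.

A is a stool. B is an open box. The open box is on top of the stool. The gap from the open box to the stool's −x edge is 76 mm.

The open box's min-x is at 76; the stool's min-x is 0; gap = 76 mm.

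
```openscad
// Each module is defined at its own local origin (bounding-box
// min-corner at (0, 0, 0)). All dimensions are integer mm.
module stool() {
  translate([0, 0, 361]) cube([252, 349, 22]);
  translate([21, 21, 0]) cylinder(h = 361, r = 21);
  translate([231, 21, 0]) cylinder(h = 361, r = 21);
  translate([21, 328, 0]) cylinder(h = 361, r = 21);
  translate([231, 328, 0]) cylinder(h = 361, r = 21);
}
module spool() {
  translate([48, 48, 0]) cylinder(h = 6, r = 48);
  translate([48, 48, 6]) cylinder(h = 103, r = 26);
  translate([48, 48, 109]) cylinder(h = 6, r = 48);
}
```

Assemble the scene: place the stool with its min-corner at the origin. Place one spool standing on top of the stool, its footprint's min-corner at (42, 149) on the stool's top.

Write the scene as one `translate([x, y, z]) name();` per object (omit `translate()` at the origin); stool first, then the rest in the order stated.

stool();
translate([42, 149, 383]) spool();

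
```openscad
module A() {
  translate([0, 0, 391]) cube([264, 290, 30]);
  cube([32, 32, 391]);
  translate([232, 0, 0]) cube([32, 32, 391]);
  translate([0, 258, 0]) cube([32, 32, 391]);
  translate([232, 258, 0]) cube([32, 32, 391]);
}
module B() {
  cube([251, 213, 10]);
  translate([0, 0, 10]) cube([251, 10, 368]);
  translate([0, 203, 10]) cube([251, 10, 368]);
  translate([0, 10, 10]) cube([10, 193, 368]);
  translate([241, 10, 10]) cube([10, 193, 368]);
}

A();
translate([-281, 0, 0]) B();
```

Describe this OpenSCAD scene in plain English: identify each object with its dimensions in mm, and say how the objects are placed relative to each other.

A is a four-legged stool. The seat is a 264×290×30 mm slab whose top surface is at z = 421 mm; four square legs, each 32×32 mm in cross-section, run from the floor (z = 0) to the underside of the seat, each flush with a corner of the seat.

B is an open storage box with external size 251×213×378 mm and wall thickness 10 mm (the base is also 10 mm thick). The base covers the whole footprint; the four walls stand on the base, with the y-facing walls full-width and the x-facing walls fitting between their inner faces.

The open box is on the floor beside the stool on its −x side.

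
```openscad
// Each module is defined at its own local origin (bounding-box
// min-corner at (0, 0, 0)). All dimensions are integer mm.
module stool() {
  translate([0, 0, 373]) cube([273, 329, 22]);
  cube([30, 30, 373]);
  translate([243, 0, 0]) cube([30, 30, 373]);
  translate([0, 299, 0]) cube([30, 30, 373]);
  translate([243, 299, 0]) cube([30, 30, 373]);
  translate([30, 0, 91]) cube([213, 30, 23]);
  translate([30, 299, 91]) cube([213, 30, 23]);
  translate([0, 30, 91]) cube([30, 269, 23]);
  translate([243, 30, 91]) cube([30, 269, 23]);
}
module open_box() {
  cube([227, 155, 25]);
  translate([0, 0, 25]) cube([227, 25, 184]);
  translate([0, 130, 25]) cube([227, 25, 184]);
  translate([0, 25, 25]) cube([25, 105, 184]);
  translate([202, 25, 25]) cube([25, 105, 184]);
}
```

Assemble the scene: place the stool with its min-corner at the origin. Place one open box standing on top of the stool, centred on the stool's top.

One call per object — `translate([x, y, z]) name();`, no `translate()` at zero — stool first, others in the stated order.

stool();
translate([23, 87, 395]) open_box();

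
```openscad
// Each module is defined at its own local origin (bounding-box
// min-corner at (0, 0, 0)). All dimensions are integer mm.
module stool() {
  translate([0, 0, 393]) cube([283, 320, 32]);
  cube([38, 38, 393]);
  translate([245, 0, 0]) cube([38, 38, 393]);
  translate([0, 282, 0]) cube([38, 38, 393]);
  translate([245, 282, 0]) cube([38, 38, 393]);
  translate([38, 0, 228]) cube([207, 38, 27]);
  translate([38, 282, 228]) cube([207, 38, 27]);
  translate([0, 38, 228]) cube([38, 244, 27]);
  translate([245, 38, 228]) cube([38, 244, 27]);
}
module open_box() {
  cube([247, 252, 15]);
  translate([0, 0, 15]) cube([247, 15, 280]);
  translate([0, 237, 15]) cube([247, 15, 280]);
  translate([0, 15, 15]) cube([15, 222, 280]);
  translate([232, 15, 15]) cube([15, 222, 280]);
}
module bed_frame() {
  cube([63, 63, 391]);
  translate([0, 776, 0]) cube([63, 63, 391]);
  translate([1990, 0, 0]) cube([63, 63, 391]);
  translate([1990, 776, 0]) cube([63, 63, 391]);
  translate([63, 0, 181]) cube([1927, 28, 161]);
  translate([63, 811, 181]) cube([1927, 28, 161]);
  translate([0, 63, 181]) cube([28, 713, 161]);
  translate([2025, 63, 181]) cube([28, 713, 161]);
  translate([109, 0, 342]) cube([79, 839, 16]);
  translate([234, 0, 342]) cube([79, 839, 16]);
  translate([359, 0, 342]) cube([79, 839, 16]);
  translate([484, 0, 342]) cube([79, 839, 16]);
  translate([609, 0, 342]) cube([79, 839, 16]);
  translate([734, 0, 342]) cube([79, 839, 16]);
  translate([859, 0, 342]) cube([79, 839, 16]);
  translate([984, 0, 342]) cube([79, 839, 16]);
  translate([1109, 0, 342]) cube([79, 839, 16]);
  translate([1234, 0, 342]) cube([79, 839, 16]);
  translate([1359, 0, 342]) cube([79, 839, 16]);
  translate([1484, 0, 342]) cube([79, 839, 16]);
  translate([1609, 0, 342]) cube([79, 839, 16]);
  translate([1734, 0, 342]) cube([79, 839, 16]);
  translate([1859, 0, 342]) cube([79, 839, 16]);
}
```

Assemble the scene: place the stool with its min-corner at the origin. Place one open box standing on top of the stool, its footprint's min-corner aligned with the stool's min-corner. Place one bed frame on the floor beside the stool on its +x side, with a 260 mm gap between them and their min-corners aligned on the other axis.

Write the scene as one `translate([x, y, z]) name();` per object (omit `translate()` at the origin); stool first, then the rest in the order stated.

stool();
translate([0, 0, 425]) open_box();
translate([543, 0, 0]) bed_frame();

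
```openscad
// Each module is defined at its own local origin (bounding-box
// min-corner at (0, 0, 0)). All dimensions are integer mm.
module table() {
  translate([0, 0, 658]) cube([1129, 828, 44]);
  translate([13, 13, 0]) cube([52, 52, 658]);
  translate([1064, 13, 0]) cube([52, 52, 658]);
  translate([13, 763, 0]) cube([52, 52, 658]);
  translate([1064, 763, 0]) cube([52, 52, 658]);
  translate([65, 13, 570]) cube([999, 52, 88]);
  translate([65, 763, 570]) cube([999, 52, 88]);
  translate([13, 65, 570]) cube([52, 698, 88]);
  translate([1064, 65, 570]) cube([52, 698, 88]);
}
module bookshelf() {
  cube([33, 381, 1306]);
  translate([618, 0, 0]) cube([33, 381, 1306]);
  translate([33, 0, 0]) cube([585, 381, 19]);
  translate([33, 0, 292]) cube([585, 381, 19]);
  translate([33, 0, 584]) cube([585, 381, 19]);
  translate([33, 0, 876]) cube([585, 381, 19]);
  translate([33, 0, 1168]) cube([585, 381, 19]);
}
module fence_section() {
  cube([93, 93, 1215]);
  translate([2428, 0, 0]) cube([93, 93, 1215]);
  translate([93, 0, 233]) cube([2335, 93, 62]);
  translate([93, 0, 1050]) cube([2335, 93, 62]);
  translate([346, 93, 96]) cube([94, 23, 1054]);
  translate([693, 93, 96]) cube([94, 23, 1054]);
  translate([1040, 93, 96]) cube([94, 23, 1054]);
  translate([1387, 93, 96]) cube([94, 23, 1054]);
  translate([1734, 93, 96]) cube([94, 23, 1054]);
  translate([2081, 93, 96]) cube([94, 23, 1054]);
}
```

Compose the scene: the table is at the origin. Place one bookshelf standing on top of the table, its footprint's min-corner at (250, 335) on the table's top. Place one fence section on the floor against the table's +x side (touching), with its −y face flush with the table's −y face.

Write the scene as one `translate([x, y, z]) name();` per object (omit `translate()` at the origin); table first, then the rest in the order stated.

table();
translate([250, 335, 702]) bookshelf();
translate([1129, 0, 0]) fence_section();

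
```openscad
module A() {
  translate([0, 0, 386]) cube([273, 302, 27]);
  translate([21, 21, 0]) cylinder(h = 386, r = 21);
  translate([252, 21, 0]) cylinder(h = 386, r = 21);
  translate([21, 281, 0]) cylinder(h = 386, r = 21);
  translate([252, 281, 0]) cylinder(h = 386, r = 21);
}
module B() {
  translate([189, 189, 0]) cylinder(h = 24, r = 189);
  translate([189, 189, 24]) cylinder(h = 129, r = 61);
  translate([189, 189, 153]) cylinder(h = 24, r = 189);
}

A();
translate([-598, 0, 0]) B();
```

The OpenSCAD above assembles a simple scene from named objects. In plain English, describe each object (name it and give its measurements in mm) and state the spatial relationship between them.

A is a four-legged stool. The seat is 273×302 mm, 27 mm thick, top at z = 413 mm. It stands on four round legs, each 42 mm in diameter, from z = 0 to the seat underside, each leg's axis is inset half a diameter from the nearest pair of seat edges (so the leg's bounding box is flush with the corner).

B is a spool: two coaxial disc flanges of radius 189 mm and thickness 24 mm, joined by a core cylinder of radius 61 mm and height 129 mm. The lower flange rests on z = 0 and the three cylinders share a vertical axis.

The spool is on the floor beside the stool on its −x side.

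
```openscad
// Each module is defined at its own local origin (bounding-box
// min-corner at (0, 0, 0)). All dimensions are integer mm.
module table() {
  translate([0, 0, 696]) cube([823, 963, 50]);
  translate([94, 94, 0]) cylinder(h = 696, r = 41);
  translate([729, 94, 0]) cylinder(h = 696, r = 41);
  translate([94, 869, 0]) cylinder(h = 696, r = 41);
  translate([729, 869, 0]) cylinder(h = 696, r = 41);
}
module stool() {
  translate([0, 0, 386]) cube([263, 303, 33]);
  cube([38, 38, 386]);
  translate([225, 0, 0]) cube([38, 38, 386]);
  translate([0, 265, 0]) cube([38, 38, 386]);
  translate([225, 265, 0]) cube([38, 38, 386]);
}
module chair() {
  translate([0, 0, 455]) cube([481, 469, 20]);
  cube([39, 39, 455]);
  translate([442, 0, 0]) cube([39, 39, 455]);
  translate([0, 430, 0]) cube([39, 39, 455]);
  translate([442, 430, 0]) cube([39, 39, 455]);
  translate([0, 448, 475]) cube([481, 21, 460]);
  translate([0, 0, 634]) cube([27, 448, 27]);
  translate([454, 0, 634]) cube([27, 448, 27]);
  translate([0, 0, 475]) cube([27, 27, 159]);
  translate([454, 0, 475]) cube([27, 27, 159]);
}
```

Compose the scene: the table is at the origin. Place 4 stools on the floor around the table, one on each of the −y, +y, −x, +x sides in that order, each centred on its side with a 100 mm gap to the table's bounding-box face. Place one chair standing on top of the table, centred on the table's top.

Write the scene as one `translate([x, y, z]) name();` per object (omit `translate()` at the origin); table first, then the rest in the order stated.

table();
translate([280, -403, 0]) stool();
translate([280, 1063, 0]) stool();
translate([-363, 330, 0]) stool();
translate([923, 330, 0]) stool();
translate([171, 247, 746]) chair();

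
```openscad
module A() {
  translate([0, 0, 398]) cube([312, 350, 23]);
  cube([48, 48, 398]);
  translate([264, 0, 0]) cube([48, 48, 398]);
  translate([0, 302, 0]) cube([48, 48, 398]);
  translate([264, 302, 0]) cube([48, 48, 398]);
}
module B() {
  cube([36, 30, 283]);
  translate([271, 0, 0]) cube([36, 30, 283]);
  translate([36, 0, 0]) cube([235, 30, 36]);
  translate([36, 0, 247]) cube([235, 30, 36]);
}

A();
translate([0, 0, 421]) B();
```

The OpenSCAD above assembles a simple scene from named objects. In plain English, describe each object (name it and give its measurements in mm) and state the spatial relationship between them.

A is a simple wooden stool: a rectangular seat 312 mm (x) by 350 mm (y), 23 mm thick, top face at z = 421 mm, on four square legs, each 48×48 mm in cross-section. The legs rest on z = 0, each flush with a corner of the seat.

B is a picture frame with a 235×211 mm rectangular opening (x by z) and a uniform 36 mm border on every side. Frame depth is 30 mm along y. It is built from two vertical stiles running the full outside height and two horizontal rails spanning the gap between the stiles.

The picture frame is on top of the stool.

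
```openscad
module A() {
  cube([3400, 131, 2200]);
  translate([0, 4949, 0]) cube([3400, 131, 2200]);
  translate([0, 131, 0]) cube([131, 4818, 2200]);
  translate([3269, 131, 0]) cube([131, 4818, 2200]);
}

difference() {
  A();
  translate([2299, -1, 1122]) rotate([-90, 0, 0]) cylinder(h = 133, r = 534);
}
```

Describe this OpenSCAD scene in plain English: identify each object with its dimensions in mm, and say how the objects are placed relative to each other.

A is the wall frame of a small rectangular building: four walls, each 2200 mm tall and 131 mm thick, enclosing a footprint 3400 mm (x) by 5080 mm (y) outside-to-outside, with no floor or roof. The front and back walls (the −y and +y sides) span the full width; the two side walls fit between them.

The house frame has a circular hole of radius 534 mm through its front wall, centred at (x = 2299, z = 1122).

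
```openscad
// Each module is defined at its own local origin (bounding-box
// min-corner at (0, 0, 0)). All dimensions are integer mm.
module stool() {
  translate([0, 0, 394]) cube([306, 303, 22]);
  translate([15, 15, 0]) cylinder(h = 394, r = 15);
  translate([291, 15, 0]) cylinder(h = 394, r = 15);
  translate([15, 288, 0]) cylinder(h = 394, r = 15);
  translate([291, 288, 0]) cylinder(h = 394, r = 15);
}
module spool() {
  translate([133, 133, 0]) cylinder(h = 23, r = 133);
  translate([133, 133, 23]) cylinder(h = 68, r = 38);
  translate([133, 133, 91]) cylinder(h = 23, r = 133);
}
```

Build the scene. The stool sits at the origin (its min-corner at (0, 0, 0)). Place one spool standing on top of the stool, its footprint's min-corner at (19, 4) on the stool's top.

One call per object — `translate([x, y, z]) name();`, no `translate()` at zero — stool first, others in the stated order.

stool();
translate([19, 4, 416]) spool();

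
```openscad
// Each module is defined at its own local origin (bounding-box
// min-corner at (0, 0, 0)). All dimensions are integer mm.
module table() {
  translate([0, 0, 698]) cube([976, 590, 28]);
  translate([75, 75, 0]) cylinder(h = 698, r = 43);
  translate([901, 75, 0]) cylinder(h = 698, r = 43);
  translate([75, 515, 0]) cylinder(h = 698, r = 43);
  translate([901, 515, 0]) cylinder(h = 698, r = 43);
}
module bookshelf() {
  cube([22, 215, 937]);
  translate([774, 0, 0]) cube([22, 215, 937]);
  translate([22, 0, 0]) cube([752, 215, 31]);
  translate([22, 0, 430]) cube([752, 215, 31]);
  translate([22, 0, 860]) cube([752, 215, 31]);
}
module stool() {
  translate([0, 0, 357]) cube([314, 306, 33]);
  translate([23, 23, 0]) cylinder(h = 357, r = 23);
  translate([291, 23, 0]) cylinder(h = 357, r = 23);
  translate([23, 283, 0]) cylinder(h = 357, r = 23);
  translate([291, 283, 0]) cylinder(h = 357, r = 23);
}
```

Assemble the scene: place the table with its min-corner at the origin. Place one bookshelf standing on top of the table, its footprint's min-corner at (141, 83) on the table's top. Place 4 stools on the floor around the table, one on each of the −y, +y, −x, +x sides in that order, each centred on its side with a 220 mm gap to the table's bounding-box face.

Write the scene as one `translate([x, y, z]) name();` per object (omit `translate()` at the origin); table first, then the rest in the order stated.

table();
translate([141, 83, 726]) bookshelf();
translate([331, -526, 0]) stool();
translate([331, 810, 0]) stool();
translate([-534, 142, 0]) stool();
translate([1196, 142, 0]) stool();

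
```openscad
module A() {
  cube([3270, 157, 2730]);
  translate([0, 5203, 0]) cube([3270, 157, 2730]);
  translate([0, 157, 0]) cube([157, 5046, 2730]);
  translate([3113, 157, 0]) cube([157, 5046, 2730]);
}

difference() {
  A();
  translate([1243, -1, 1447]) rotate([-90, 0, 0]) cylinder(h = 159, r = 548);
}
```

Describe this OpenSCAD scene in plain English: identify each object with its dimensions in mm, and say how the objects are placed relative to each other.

A is a box-shaped house frame (walls only): outside footprint 3270×5360 mm, wall height 2730 mm, wall thickness 157 mm. The two y-facing walls run the full x-width; the two x-facing walls fit between the inner faces of the y-facing walls.

The house frame has a circular hole of radius 548 mm through its front wall, centred at (x = 1243, z = 1447).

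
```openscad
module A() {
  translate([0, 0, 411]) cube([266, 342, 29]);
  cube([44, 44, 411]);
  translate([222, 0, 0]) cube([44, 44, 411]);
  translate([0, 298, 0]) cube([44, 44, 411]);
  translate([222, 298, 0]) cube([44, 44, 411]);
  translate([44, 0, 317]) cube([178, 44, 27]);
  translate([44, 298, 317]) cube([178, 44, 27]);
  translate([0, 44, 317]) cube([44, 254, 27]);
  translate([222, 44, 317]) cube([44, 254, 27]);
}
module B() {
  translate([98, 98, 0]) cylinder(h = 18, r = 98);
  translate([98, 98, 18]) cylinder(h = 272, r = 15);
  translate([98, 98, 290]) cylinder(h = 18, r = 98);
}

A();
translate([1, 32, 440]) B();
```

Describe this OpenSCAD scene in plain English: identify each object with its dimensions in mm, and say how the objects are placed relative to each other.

A is a four-legged stool. The seat is 266×342 mm, 29 mm thick, top at z = 440 mm. It stands on four square legs, each 44×44 mm in cross-section, from z = 0 to the seat underside, each flush with a corner of the seat. Four stretchers, 44 mm wide and 27 mm tall, connect adjacent legs with their undersides at z = 317 mm, each running between the inner faces of the legs it joins and aligned with the legs' outer faces on the other axis.

B is a spool: two coaxial disc flanges of radius 98 mm and thickness 18 mm, joined by a core cylinder of radius 15 mm and height 272 mm. The lower flange rests on z = 0 and the three cylinders share a vertical axis.

The spool is on top of the stool.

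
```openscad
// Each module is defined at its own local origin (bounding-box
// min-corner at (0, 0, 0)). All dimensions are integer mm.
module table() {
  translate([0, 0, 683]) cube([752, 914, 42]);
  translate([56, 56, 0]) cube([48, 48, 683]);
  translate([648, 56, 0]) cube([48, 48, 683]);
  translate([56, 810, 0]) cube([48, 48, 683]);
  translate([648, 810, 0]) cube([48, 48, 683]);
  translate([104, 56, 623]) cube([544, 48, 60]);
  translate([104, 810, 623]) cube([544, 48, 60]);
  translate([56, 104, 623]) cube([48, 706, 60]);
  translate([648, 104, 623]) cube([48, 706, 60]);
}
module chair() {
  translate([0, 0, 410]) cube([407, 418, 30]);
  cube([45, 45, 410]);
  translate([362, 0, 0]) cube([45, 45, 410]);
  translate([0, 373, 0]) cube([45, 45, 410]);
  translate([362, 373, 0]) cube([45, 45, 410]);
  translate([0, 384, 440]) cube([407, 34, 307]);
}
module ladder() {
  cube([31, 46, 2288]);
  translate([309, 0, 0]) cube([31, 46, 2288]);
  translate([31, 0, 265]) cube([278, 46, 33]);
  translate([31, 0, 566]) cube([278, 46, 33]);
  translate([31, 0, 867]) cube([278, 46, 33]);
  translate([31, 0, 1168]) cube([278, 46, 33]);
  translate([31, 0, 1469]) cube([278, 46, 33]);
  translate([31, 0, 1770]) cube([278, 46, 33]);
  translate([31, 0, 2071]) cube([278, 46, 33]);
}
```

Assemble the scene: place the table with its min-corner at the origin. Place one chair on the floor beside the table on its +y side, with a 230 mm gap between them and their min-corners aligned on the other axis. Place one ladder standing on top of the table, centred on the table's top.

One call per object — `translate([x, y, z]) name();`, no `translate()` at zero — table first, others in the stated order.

table();
translate([0, 1144, 0]) chair();
translate([206, 434, 725]) ladder();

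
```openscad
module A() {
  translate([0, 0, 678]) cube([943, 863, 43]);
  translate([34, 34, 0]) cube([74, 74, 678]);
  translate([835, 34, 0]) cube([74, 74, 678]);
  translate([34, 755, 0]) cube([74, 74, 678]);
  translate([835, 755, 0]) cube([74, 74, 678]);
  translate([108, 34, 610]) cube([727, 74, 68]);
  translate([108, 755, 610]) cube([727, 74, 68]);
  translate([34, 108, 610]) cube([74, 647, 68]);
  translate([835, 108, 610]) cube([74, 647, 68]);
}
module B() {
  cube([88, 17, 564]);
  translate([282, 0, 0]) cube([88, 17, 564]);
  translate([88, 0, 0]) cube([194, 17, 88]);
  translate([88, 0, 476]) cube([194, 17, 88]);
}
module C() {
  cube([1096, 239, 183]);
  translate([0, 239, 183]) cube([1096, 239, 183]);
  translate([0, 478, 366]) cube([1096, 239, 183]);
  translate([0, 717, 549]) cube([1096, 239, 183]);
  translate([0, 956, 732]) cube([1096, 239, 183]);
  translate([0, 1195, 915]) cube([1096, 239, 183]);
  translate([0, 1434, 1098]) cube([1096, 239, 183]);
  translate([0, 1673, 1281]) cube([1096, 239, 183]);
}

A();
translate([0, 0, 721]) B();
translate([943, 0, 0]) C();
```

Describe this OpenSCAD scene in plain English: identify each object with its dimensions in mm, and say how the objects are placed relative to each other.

A is a table with a 943×863 mm rectangular top, 43 mm thick, top surface at z = 721 mm, supported by four 74×74 mm square legs, each inset 34 mm from the nearest pair of top edges, running from the floor. Four apron rails, 74 mm thick and 68 mm tall, run between adjacent legs with their top edges flush with the underside of the top and their outer faces flush with the legs' outer faces.

B is a rectangular picture frame lying in the x–z plane (depth along y). The opening is 194 mm wide (x) by 388 mm tall (z), surrounded by a border 88 mm wide on all four sides. The frame is 17 mm deep and is made of two full-height vertical stiles with two horizontal rails fitted between them.

C is a run of 8 identical solid stair steps. Each tread is 1096×239 mm and each step block is 183 mm high. Step 1 rests on the floor; step k is offset from step 1 by (k−1)×239 mm in y and (k−1)×183 mm in z.

The picture frame is on top of the table. The staircase is against the table's +x side, with their −y faces flush.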